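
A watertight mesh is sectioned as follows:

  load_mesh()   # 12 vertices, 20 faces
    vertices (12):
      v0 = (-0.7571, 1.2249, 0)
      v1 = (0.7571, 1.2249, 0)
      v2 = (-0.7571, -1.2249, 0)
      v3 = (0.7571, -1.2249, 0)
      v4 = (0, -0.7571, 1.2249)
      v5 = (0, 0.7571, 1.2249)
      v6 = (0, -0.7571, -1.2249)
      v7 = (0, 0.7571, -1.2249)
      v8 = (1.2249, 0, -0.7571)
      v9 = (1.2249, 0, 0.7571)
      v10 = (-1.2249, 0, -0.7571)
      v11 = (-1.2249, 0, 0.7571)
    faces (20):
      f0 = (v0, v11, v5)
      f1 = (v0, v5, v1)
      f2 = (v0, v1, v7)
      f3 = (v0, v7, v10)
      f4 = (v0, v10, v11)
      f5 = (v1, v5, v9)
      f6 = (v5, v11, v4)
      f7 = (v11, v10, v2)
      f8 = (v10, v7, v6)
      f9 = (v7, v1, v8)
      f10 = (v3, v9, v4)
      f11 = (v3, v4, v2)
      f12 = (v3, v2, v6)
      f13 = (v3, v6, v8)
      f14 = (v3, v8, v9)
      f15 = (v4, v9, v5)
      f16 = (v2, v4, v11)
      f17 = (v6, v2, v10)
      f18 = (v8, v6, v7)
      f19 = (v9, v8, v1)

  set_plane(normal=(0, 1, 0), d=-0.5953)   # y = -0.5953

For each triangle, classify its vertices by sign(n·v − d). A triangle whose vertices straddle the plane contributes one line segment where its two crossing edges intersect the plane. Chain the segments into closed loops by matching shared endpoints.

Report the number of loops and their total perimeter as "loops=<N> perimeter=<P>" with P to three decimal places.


Straddling triangles (10 of 20):
  (v5,v11,v4) [++-] → (-0.261774, -0.5953, 1.12493)–(0, -0.5953, 1.2249)  len=0.2802
  (v11,v10,v2) [++-] → (-0.99755, -0.5953, -0.38915)–(-0.99755, -0.5953, 0.38915)  len=0.7783
  (v10,v7,v6) [++-] → (0, -0.5953, -1.2249)–(-0.261774, -0.5953, -1.12493)  len=0.2802
  (v3,v9,v4) [-+-] → (0.99755, -0.5953, 0.38915)–(0.261774, -0.5953, 1.12493)  len=1.0405
  (v3,v6,v8) [--+] → (0.261774, -0.5953, -1.12493)–(0.99755, -0.5953, -0.38915)  len=1.0405
  (v3,v8,v9) [-++] → (0.99755, -0.5953, -0.38915)–(0.99755, -0.5953, 0.38915)  len=0.7783
  (v4,v9,v5) [-++] → (0.261774, -0.5953, 1.12493)–(0, -0.5953, 1.2249)  len=0.2802
  (v2,v4,v11) [--+] → (-0.261774, -0.5953, 1.12493)–(-0.99755, -0.5953, 0.38915)  len=1.0405
  (v6,v2,v10) [--+] → (-0.99755, -0.5953, -0.38915)–(-0.261774, -0.5953, -1.12493)  len=1.0405
  (v8,v6,v7) [+-+] → (0.261774, -0.5953, -1.12493)–(0, -0.5953, -1.2249)  len=0.2802

Chained into 1 loop(s):
  loop 1: 10 segments, perimeter = 6.8396
Total perimeter = 6.840

loops=1 perimeter=6.840


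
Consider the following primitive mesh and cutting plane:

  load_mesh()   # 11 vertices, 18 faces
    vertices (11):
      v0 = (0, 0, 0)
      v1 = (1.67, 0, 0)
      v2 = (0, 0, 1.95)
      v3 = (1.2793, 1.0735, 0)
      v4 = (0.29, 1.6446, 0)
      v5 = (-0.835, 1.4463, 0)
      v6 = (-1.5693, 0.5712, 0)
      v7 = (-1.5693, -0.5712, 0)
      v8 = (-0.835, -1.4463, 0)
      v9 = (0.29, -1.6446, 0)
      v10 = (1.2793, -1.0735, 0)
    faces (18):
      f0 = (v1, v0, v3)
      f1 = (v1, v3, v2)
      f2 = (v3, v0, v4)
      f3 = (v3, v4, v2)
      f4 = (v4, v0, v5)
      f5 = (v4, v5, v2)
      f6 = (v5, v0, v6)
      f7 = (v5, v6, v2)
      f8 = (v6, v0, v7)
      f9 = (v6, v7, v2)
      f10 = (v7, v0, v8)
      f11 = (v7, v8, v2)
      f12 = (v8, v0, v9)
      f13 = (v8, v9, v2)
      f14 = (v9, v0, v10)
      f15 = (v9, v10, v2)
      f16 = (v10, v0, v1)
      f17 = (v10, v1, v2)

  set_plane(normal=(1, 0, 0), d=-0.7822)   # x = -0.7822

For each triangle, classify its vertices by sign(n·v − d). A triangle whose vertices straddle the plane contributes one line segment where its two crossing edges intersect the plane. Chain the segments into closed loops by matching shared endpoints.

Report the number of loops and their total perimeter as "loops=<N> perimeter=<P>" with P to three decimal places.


Straddling triangles (10 of 18):
  (v4,v0,v5) [++-] → (-0.7822, 1.35485, 0)–(-0.7822, 1.45561, 0)  len=0.1008
  (v4,v5,v2) [+-+] → (-0.7822, 1.45561, 0)–(-0.7822, 1.35485, 0.123305)  len=0.1592
  (v5,v0,v6) [-+-] → (-0.7822, 1.35485, 0)–(-0.7822, 0.284708, 0)  len=1.0701
  (v5,v6,v2) [--+] → (-0.7822, 0.284708, 0.978044)–(-0.7822, 1.35485, 0.123305)  len=1.3696
  (v6,v0,v7) [-+-] → (-0.7822, 0.284708, 0)–(-0.7822, -0.284708, 0)  len=0.5694
  (v6,v7,v2) [--+] → (-0.7822, -0.284708, 0.978044)–(-0.7822, 0.284708, 0.978044)  len=0.5694
  (v7,v0,v8) [-+-] → (-0.7822, -0.284708, 0)–(-0.7822, -1.35485, 0)  len=1.0701
  (v7,v8,v2) [--+] → (-0.7822, -1.35485, 0.123305)–(-0.7822, -0.284708, 0.978044)  len=1.3696
  (v8,v0,v9) [-++] → (-0.7822, -1.35485, 0)–(-0.7822, -1.45561, 0)  len=0.1008
  (v8,v9,v2) [-++] → (-0.7822, -1.45561, 0)–(-0.7822, -1.35485, 0.123305)  len=0.1592

Chained into 1 loop(s):
  loop 1: 10 segments, perimeter = 6.5383
Total perimeter = 6.538

loops=1 perimeter=6.538


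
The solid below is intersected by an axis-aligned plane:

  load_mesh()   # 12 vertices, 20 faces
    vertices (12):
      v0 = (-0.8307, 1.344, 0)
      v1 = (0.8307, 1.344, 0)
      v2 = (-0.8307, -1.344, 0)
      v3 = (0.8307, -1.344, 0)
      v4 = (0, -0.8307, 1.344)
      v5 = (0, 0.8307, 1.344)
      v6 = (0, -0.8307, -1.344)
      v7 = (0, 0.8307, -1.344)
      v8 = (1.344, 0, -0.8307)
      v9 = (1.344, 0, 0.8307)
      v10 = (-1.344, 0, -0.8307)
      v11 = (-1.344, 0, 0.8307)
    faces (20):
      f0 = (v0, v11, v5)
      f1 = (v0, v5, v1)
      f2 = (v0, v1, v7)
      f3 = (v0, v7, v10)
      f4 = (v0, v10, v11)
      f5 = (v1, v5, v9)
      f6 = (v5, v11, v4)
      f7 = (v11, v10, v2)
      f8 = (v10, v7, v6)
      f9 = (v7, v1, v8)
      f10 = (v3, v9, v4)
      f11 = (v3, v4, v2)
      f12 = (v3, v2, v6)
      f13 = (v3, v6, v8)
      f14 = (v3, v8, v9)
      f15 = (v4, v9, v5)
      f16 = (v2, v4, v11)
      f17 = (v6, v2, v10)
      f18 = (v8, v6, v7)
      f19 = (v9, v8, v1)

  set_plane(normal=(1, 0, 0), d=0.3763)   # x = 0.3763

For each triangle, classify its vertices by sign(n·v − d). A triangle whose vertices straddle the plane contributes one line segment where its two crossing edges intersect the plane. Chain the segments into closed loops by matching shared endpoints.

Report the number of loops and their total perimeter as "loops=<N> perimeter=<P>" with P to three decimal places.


Straddling triangles (10 of 20):
  (v0,v5,v1) [--+] → (0.3763, 1.06322, 0.735179)–(0.3763, 1.344, 0)  len=0.7870
  (v0,v1,v7) [-+-] → (0.3763, 1.344, 0)–(0.3763, 1.06322, -0.735179)  len=0.7870
  (v1,v5,v9) [+-+] → (0.3763, 1.06322, 0.735179)–(0.3763, 0.598116, 1.20028)  len=0.6578
  (v7,v1,v8) [-++] → (0.3763, 1.06322, -0.735179)–(0.3763, 0.598116, -1.20028)  len=0.6578
  (v3,v9,v4) [++-] → (0.3763, -0.598116, 1.20028)–(0.3763, -1.06322, 0.735179)  len=0.6578
  (v3,v4,v2) [+--] → (0.3763, -1.06322, 0.735179)–(0.3763, -1.344, 0)  len=0.7870
  (v3,v2,v6) [+--] → (0.3763, -1.344, 0)–(0.3763, -1.06322, -0.735179)  len=0.7870
  (v3,v6,v8) [+-+] → (0.3763, -1.06322, -0.735179)–(0.3763, -0.598116, -1.20028)  len=0.6578
  (v4,v9,v5) [-+-] → (0.3763, -0.598116, 1.20028)–(0.3763, 0.598116, 1.20028)  len=1.1962
  (v8,v6,v7) [+--] → (0.3763, -0.598116, -1.20028)–(0.3763, 0.598116, -1.20028)  len=1.1962

Chained into 1 loop(s):
  loop 1: 10 segments, perimeter = 8.1714
Total perimeter = 8.171

loops=1 perimeter=8.171


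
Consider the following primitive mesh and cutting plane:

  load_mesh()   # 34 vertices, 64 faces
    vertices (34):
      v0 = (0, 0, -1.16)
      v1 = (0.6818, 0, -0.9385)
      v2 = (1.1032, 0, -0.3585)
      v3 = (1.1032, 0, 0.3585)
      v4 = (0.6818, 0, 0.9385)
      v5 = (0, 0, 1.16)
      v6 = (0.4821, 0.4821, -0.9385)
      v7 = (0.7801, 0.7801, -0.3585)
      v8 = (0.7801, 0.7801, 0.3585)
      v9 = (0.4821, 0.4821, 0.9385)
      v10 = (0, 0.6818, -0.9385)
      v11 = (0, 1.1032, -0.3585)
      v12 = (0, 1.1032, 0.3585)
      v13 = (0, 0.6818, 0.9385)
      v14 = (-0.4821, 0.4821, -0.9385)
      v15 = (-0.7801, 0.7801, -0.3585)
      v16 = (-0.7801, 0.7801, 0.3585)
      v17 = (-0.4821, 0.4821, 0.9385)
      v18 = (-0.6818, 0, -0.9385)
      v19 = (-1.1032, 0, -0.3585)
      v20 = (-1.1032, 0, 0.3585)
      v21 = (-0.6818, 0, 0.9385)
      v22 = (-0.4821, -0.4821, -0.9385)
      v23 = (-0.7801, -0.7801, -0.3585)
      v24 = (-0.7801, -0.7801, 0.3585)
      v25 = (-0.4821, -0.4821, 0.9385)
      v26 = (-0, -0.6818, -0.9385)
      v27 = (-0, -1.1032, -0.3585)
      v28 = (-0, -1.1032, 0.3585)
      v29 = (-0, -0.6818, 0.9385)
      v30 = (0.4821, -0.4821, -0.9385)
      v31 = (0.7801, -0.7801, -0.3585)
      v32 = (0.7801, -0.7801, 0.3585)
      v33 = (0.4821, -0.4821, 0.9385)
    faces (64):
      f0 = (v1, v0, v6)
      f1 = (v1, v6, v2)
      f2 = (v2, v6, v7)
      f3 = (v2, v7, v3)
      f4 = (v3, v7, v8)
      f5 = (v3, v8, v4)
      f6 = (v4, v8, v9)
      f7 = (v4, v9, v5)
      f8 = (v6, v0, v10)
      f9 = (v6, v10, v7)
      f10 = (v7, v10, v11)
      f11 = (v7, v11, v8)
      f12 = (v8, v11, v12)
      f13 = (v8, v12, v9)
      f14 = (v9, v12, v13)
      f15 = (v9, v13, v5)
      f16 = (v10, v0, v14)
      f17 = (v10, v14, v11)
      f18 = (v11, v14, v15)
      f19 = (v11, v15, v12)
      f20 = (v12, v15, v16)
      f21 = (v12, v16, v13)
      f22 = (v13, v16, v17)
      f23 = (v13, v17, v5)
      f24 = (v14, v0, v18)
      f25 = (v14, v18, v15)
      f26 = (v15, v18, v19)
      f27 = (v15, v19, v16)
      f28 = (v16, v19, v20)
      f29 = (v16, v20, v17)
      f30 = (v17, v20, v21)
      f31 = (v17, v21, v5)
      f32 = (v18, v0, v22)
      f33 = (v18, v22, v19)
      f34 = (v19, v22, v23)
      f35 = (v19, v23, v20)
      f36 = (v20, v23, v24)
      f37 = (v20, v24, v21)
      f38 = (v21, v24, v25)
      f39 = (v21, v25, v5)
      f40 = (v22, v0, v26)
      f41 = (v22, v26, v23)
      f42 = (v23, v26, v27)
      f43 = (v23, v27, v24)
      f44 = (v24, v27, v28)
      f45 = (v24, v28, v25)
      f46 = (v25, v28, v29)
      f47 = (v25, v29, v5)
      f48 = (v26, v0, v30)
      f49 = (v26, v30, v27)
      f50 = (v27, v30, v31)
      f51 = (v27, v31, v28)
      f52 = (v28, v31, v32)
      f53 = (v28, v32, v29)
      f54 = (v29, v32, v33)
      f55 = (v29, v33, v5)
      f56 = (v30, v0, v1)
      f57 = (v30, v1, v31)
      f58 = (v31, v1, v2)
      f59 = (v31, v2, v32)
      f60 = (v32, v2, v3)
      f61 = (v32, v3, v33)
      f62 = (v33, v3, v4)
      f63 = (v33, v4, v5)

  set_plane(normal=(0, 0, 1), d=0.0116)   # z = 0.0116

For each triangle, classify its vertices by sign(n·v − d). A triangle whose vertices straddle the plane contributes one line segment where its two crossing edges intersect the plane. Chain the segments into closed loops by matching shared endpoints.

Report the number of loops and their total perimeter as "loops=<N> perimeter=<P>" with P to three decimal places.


loops=1 perimeter=6.755

Straddling triangles (16 of 64):
  (v2,v7,v3) [--+] → (0.946877, 0.377429, 0.0116)–(1.1032, 0, 0.0116)  len=0.4085
  (v3,v7,v8) [+-+] → (0.946877, 0.377429, 0.0116)–(0.7801, 0.7801, 0.0116)  len=0.4358
  (v7,v11,v8) [--+] → (0.402671, 0.936423, 0.0116)–(0.7801, 0.7801, 0.0116)  len=0.4085
  (v8,v11,v12) [+-+] → (0.402671, 0.936423, 0.0116)–(0, 1.1032, 0.0116)  len=0.4358
  (v11,v15,v12) [--+] → (-0.377429, 0.946877, 0.0116)–(0, 1.1032, 0.0116)  len=0.4085
  (v12,v15,v16) [+-+] → (-0.377429, 0.946877, 0.0116)–(-0.7801, 0.7801, 0.0116)  len=0.4358
  (v15,v19,v16) [--+] → (-0.936423, 0.402671, 0.0116)–(-0.7801, 0.7801, 0.0116)  len=0.4085
  (v16,v19,v20) [+-+] → (-0.936423, 0.402671, 0.0116)–(-1.1032, 0, 0.0116)  len=0.4358
  (v19,v23,v20) [--+] → (-0.946877, -0.377429, 0.0116)–(-1.1032, 0, 0.0116)  len=0.4085
  (v20,v23,v24) [+-+] → (-0.946877, -0.377429, 0.0116)–(-0.7801, -0.7801, 0.0116)  len=0.4358
  (v23,v27,v24) [--+] → (-0.402671, -0.936423, 0.0116)–(-0.7801, -0.7801, 0.0116)  len=0.4085
  (v24,v27,v28) [+-+] → (-0.402671, -0.936423, 0.0116)–(0, -1.1032, 0.0116)  len=0.4358
  (v27,v31,v28) [--+] → (0.377429, -0.946877, 0.0116)–(0, -1.1032, 0.0116)  len=0.4085
  (v28,v31,v32) [+-+] → (0.377429, -0.946877, 0.0116)–(0.7801, -0.7801, 0.0116)  len=0.4358
  (v31,v2,v32) [--+] → (0.936423, -0.402671, 0.0116)–(0.7801, -0.7801, 0.0116)  len=0.4085
  (v32,v2,v3) [+-+] → (0.936423, -0.402671, 0.0116)–(1.1032, 0, 0.0116)  len=0.4358

Chained into 1 loop(s):
  loop 1: 16 segments, perimeter = 6.7549
Total perimeter = 6.755


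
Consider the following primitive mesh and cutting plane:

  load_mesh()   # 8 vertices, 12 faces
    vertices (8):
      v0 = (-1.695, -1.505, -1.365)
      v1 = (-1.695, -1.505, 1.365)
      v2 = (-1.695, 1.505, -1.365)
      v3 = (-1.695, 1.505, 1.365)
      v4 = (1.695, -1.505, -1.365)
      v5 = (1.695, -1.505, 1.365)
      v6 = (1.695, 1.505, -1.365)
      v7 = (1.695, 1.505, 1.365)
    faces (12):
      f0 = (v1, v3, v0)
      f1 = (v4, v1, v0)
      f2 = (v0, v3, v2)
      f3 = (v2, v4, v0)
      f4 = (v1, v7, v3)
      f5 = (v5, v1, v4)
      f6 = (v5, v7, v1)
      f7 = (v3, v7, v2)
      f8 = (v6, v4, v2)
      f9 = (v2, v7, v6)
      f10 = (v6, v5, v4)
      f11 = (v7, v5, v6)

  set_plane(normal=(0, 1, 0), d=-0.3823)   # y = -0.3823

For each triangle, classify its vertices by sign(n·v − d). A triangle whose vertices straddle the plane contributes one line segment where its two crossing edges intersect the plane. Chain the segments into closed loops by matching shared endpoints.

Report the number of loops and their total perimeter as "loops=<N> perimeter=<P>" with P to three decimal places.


loops=1 perimeter=12.240

Straddling triangles (8 of 12):
  (v1,v3,v0) [-+-] → (-1.695, -0.3823, 1.365)–(-1.695, -0.3823, -0.346737)  len=1.7117
  (v0,v3,v2) [-++] → (-1.695, -0.3823, -0.346737)–(-1.695, -0.3823, -1.365)  len=1.0183
  (v2,v4,v0) [+--] → (0.430564, -0.3823, -1.365)–(-1.695, -0.3823, -1.365)  len=2.1256
  (v1,v7,v3) [-++] → (-0.430564, -0.3823, 1.365)–(-1.695, -0.3823, 1.365)  len=1.2644
  (v5,v7,v1) [-+-] → (1.695, -0.3823, 1.365)–(-0.430564, -0.3823, 1.365)  len=2.1256
  (v6,v4,v2) [+-+] → (1.695, -0.3823, -1.365)–(0.430564, -0.3823, -1.365)  len=1.2644
  (v6,v5,v4) [+--] → (1.695, -0.3823, 0.346737)–(1.695, -0.3823, -1.365)  len=1.7117
  (v7,v5,v6) [+-+] → (1.695, -0.3823, 1.365)–(1.695, -0.3823, 0.346737)  len=1.0183

Chained into 1 loop(s):
  loop 1: 8 segments, perimeter = 12.2400
Total perimeter = 12.240


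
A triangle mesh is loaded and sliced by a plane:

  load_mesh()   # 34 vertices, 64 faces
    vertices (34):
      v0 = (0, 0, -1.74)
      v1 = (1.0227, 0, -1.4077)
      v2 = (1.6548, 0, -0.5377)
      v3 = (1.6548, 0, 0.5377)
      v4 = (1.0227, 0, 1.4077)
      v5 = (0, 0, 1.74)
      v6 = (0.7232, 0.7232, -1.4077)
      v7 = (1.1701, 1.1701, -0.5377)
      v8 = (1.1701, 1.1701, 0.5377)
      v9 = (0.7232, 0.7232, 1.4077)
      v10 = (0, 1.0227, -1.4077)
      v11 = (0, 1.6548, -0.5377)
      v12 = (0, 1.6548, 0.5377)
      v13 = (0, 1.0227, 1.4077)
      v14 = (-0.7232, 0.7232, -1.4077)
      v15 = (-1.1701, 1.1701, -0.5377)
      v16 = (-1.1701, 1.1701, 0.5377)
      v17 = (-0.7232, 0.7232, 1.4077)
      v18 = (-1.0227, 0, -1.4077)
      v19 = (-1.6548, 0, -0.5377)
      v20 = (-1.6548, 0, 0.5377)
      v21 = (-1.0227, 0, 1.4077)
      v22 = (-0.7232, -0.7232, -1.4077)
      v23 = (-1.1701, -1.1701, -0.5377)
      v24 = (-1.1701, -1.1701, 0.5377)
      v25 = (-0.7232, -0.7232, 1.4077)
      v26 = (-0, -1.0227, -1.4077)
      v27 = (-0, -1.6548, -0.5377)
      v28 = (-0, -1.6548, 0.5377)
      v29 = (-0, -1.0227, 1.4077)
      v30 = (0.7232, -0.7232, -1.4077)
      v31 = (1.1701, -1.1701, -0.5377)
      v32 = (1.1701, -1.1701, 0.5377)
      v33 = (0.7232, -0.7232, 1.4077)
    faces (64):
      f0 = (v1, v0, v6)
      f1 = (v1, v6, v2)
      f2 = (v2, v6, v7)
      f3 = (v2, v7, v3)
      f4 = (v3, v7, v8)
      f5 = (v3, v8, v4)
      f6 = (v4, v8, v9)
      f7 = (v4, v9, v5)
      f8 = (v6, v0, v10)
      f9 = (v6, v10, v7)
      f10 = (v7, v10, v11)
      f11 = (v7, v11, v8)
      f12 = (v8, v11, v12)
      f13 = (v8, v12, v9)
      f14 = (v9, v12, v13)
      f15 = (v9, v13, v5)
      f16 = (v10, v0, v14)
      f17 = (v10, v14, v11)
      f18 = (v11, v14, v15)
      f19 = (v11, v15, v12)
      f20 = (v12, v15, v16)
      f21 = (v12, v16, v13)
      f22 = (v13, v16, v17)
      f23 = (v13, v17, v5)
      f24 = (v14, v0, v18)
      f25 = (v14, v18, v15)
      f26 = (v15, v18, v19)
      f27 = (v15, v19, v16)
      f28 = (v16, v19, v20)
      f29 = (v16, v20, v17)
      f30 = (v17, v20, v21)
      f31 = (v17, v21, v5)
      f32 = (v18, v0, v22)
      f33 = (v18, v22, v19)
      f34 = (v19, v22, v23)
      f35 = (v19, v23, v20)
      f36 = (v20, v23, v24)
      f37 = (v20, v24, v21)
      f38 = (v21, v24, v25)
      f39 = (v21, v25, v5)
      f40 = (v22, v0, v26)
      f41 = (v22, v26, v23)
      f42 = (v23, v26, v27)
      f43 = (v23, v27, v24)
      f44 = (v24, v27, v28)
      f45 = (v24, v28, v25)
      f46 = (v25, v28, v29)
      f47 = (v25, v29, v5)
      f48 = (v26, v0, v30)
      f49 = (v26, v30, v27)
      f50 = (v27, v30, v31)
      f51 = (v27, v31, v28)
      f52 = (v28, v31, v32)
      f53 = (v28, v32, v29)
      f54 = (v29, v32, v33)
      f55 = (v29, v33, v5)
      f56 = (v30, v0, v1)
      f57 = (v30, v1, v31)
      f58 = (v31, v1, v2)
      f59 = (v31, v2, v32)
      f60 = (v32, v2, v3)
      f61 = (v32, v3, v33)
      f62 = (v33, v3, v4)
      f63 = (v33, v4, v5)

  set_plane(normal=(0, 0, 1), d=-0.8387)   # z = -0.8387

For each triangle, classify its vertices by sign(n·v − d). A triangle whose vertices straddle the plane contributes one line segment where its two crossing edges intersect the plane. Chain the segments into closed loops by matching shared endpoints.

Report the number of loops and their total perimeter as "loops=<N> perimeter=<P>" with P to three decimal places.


loops=1 perimeter=8.793

Straddling triangles (16 of 64):
  (v1,v6,v2) [--+] → (1.33249, 0.250211, -0.8387)–(1.43611, 0, -0.8387)  len=0.2708
  (v2,v6,v7) [+-+] → (1.33249, 0.250211, -0.8387)–(1.01548, 1.01548, -0.8387)  len=0.8283
  (v6,v10,v7) [--+] → (0.765272, 1.1191, -0.8387)–(1.01548, 1.01548, -0.8387)  len=0.2708
  (v7,v10,v11) [+-+] → (0.765272, 1.1191, -0.8387)–(0, 1.43611, -0.8387)  len=0.8283
  (v10,v14,v11) [--+] → (-0.250211, 1.33249, -0.8387)–(0, 1.43611, -0.8387)  len=0.2708
  (v11,v14,v15) [+-+] → (-0.250211, 1.33249, -0.8387)–(-1.01548, 1.01548, -0.8387)  len=0.8283
  (v14,v18,v15) [--+] → (-1.1191, 0.765272, -0.8387)–(-1.01548, 1.01548, -0.8387)  len=0.2708
  (v15,v18,v19) [+-+] → (-1.1191, 0.765272, -0.8387)–(-1.43611, 0, -0.8387)  len=0.8283
  (v18,v22,v19) [--+] → (-1.33249, -0.250211, -0.8387)–(-1.43611, 0, -0.8387)  len=0.2708
  (v19,v22,v23) [+-+] → (-1.33249, -0.250211, -0.8387)–(-1.01548, -1.01548, -0.8387)  len=0.8283
  (v22,v26,v23) [--+] → (-0.765272, -1.1191, -0.8387)–(-1.01548, -1.01548, -0.8387)  len=0.2708
  (v23,v26,v27) [+-+] → (-0.765272, -1.1191, -0.8387)–(0, -1.43611, -0.8387)  len=0.8283
  (v26,v30,v27) [--+] → (0.250211, -1.33249, -0.8387)–(0, -1.43611, -0.8387)  len=0.2708
  (v27,v30,v31) [+-+] → (0.250211, -1.33249, -0.8387)–(1.01548, -1.01548, -0.8387)  len=0.8283
  (v30,v1,v31) [--+] → (1.1191, -0.765272, -0.8387)–(1.01548, -1.01548, -0.8387)  len=0.2708
  (v31,v1,v2) [+-+] → (1.1191, -0.765272, -0.8387)–(1.43611, 0, -0.8387)  len=0.8283

Chained into 1 loop(s):
  loop 1: 16 segments, perimeter = 8.7932
Total perimeter = 8.793


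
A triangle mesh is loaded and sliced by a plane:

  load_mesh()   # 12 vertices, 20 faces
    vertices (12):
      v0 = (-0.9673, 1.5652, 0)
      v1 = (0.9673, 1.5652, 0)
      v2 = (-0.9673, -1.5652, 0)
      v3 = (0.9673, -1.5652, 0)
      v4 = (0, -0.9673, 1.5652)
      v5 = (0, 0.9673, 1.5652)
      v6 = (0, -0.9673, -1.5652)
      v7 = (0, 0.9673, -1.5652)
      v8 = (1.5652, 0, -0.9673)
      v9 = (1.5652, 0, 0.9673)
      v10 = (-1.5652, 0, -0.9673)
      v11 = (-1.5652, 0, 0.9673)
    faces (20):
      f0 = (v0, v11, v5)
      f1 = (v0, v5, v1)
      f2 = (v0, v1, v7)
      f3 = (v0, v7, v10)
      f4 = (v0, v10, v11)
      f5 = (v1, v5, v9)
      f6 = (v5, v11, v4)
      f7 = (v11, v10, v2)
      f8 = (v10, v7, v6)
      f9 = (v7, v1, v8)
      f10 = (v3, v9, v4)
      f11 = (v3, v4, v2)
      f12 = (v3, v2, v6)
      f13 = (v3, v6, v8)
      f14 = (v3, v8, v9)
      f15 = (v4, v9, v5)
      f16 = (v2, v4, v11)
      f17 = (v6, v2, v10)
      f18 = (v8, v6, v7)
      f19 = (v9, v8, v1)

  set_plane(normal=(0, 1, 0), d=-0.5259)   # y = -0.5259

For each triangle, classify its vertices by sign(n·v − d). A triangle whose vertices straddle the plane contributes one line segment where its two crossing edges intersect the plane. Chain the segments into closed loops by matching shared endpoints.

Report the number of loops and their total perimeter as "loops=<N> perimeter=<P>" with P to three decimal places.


loops=1 perimeter=9.305

Straddling triangles (10 of 20):
  (v5,v11,v4) [++-] → (-0.714235, -0.5259, 1.29237)–(0, -0.5259, 1.5652)  len=0.7646
  (v11,v10,v2) [++-] → (-1.36431, -0.5259, -0.642292)–(-1.36431, -0.5259, 0.642292)  len=1.2846
  (v10,v7,v6) [++-] → (0, -0.5259, -1.5652)–(-0.714235, -0.5259, -1.29237)  len=0.7646
  (v3,v9,v4) [-+-] → (1.36431, -0.5259, 0.642292)–(0.714235, -0.5259, 1.29237)  len=0.9193
  (v3,v6,v8) [--+] → (0.714235, -0.5259, -1.29237)–(1.36431, -0.5259, -0.642292)  len=0.9193
  (v3,v8,v9) [-++] → (1.36431, -0.5259, -0.642292)–(1.36431, -0.5259, 0.642292)  len=1.2846
  (v4,v9,v5) [-++] → (0.714235, -0.5259, 1.29237)–(0, -0.5259, 1.5652)  len=0.7646
  (v2,v4,v11) [--+] → (-0.714235, -0.5259, 1.29237)–(-1.36431, -0.5259, 0.642292)  len=0.9193
  (v6,v2,v10) [--+] → (-1.36431, -0.5259, -0.642292)–(-0.714235, -0.5259, -1.29237)  len=0.9193
  (v8,v6,v7) [+-+] → (0.714235, -0.5259, -1.29237)–(0, -0.5259, -1.5652)  len=0.7646

Chained into 1 loop(s):
  loop 1: 10 segments, perimeter = 9.3048
Total perimeter = 9.305


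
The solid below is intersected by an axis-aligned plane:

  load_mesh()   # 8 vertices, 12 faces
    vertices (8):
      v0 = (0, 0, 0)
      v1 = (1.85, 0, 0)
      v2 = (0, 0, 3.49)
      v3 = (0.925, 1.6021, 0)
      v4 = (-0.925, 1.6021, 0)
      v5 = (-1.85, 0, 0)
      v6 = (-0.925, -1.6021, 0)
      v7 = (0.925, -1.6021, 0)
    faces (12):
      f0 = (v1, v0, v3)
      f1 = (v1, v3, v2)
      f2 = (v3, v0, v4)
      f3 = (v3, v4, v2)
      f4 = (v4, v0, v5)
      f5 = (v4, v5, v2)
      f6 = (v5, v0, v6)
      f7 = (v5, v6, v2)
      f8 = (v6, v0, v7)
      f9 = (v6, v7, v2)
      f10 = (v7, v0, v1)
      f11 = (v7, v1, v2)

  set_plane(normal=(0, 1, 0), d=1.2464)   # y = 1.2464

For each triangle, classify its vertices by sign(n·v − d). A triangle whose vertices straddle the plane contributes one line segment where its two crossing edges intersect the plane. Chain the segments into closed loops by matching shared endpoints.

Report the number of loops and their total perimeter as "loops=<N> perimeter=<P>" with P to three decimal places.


Straddling triangles (6 of 12):
  (v1,v0,v3) [--+] → (0.71963, 1.2464, 0)–(1.13037, 1.2464, 0)  len=0.4107
  (v1,v3,v2) [-+-] → (1.13037, 1.2464, 0)–(0.71963, 1.2464, 0.774854)  len=0.8770
  (v3,v0,v4) [+-+] → (0.71963, 1.2464, 0)–(-0.71963, 1.2464, 0)  len=1.4393
  (v3,v4,v2) [++-] → (-0.71963, 1.2464, 0.774854)–(0.71963, 1.2464, 0.774854)  len=1.4393
  (v4,v0,v5) [+--] → (-0.71963, 1.2464, 0)–(-1.13037, 1.2464, 0)  len=0.4107
  (v4,v5,v2) [+--] → (-1.13037, 1.2464, 0)–(-0.71963, 1.2464, 0.774854)  len=0.8770

Chained into 1 loop(s):
  loop 1: 6 segments, perimeter = 5.4540
Total perimeter = 5.454

loops=1 perimeter=5.454


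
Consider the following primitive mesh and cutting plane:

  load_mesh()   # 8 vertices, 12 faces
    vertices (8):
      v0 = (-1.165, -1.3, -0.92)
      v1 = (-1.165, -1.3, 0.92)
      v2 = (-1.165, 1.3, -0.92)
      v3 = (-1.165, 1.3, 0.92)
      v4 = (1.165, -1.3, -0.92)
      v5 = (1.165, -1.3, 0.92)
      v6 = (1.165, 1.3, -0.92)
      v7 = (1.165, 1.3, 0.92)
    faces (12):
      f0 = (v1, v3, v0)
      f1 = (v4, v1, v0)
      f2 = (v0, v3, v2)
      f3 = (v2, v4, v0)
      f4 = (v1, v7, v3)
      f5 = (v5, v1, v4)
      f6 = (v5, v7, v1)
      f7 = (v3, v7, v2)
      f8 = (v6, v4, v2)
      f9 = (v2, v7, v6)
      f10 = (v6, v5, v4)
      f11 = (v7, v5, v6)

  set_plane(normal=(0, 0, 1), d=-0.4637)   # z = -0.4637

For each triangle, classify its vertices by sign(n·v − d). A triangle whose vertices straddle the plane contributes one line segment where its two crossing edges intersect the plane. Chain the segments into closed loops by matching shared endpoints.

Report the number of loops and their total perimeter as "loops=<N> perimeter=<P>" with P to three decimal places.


loops=1 perimeter=9.860

Straddling triangles (8 of 12):
  (v1,v3,v0) [++-] → (-1.165, -0.655228, -0.4637)–(-1.165, -1.3, -0.4637)  len=0.6448
  (v4,v1,v0) [-+-] → (0.587185, -1.3, -0.4637)–(-1.165, -1.3, -0.4637)  len=1.7522
  (v0,v3,v2) [-+-] → (-1.165, -0.655228, -0.4637)–(-1.165, 1.3, -0.4637)  len=1.9552
  (v5,v1,v4) [++-] → (0.587185, -1.3, -0.4637)–(1.165, -1.3, -0.4637)  len=0.5778
  (v3,v7,v2) [++-] → (-0.587185, 1.3, -0.4637)–(-1.165, 1.3, -0.4637)  len=0.5778
  (v2,v7,v6) [-+-] → (-0.587185, 1.3, -0.4637)–(1.165, 1.3, -0.4637)  len=1.7522
  (v6,v5,v4) [-+-] → (1.165, 0.655228, -0.4637)–(1.165, -1.3, -0.4637)  len=1.9552
  (v7,v5,v6) [++-] → (1.165, 0.655228, -0.4637)–(1.165, 1.3, -0.4637)  len=0.6448

Chained into 1 loop(s):
  loop 1: 8 segments, perimeter = 9.8600
Total perimeter = 9.860


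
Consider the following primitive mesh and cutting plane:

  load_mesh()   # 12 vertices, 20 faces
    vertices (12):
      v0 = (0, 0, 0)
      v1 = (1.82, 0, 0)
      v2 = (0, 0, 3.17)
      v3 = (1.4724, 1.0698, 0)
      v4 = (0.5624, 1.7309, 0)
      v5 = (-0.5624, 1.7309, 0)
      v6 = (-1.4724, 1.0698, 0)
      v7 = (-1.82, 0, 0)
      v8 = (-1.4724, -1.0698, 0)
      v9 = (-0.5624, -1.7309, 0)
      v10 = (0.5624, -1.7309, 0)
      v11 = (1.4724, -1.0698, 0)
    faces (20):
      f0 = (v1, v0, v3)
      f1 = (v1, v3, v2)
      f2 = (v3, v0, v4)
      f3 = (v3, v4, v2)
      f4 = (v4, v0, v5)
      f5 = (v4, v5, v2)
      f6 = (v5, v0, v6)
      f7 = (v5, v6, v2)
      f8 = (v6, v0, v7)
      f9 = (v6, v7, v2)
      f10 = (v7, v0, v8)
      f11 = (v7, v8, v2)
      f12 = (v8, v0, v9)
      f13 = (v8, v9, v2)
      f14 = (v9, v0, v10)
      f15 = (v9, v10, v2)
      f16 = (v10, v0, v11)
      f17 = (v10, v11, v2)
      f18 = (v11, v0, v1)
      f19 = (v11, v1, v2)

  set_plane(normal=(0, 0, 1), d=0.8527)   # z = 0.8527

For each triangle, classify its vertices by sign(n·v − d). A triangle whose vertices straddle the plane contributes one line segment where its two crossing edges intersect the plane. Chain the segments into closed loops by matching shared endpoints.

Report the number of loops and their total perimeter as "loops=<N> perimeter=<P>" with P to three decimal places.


loops=1 perimeter=8.223

Straddling triangles (10 of 20):
  (v1,v3,v2) [--+] → (1.07634, 0.782034, 0.8527)–(1.33044, 0, 0.8527)  len=0.8223
  (v3,v4,v2) [--+] → (0.41112, 1.2653, 0.8527)–(1.07634, 0.782034, 0.8527)  len=0.8222
  (v4,v5,v2) [--+] → (-0.41112, 1.2653, 0.8527)–(0.41112, 1.2653, 0.8527)  len=0.8222
  (v5,v6,v2) [--+] → (-1.07634, 0.782034, 0.8527)–(-0.41112, 1.2653, 0.8527)  len=0.8222
  (v6,v7,v2) [--+] → (-1.33044, 0, 0.8527)–(-1.07634, 0.782034, 0.8527)  len=0.8223
  (v7,v8,v2) [--+] → (-1.07634, -0.782034, 0.8527)–(-1.33044, 0, 0.8527)  len=0.8223
  (v8,v9,v2) [--+] → (-0.41112, -1.2653, 0.8527)–(-1.07634, -0.782034, 0.8527)  len=0.8222
  (v9,v10,v2) [--+] → (0.41112, -1.2653, 0.8527)–(-0.41112, -1.2653, 0.8527)  len=0.8222
  (v10,v11,v2) [--+] → (1.07634, -0.782034, 0.8527)–(0.41112, -1.2653, 0.8527)  len=0.8222
  (v11,v1,v2) [--+] → (1.33044, 0, 0.8527)–(1.07634, -0.782034, 0.8527)  len=0.8223

Chained into 1 loop(s):
  loop 1: 10 segments, perimeter = 8.2225
Total perimeter = 8.223


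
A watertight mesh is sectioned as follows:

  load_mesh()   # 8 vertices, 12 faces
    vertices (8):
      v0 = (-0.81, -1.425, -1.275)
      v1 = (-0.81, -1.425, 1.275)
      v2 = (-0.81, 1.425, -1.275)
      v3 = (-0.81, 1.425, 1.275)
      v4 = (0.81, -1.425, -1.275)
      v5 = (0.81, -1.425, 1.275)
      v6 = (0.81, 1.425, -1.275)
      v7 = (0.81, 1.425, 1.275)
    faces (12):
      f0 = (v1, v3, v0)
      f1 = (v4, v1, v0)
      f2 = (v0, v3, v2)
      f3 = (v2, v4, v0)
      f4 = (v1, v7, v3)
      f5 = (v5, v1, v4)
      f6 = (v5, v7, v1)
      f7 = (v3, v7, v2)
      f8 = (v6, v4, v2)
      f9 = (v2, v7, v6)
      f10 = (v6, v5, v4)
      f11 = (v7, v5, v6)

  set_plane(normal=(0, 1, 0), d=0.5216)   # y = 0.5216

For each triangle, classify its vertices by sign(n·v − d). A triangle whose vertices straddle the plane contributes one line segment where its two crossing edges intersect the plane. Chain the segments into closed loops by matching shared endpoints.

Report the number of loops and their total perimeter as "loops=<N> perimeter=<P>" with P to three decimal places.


Straddling triangles (8 of 12):
  (v1,v3,v0) [-+-] → (-0.81, 0.5216, 1.275)–(-0.81, 0.5216, 0.466695)  len=0.8083
  (v0,v3,v2) [-++] → (-0.81, 0.5216, 0.466695)–(-0.81, 0.5216, -1.275)  len=1.7417
  (v2,v4,v0) [+--] → (-0.296488, 0.5216, -1.275)–(-0.81, 0.5216, -1.275)  len=0.5135
  (v1,v7,v3) [-++] → (0.296488, 0.5216, 1.275)–(-0.81, 0.5216, 1.275)  len=1.1065
  (v5,v7,v1) [-+-] → (0.81, 0.5216, 1.275)–(0.296488, 0.5216, 1.275)  len=0.5135
  (v6,v4,v2) [+-+] → (0.81, 0.5216, -1.275)–(-0.296488, 0.5216, -1.275)  len=1.1065
  (v6,v5,v4) [+--] → (0.81, 0.5216, -0.466695)–(0.81, 0.5216, -1.275)  len=0.8083
  (v7,v5,v6) [+-+] → (0.81, 0.5216, 1.275)–(0.81, 0.5216, -0.466695)  len=1.7417

Chained into 1 loop(s):
  loop 1: 8 segments, perimeter = 8.3400
Total perimeter = 8.340

loops=1 perimeter=8.340


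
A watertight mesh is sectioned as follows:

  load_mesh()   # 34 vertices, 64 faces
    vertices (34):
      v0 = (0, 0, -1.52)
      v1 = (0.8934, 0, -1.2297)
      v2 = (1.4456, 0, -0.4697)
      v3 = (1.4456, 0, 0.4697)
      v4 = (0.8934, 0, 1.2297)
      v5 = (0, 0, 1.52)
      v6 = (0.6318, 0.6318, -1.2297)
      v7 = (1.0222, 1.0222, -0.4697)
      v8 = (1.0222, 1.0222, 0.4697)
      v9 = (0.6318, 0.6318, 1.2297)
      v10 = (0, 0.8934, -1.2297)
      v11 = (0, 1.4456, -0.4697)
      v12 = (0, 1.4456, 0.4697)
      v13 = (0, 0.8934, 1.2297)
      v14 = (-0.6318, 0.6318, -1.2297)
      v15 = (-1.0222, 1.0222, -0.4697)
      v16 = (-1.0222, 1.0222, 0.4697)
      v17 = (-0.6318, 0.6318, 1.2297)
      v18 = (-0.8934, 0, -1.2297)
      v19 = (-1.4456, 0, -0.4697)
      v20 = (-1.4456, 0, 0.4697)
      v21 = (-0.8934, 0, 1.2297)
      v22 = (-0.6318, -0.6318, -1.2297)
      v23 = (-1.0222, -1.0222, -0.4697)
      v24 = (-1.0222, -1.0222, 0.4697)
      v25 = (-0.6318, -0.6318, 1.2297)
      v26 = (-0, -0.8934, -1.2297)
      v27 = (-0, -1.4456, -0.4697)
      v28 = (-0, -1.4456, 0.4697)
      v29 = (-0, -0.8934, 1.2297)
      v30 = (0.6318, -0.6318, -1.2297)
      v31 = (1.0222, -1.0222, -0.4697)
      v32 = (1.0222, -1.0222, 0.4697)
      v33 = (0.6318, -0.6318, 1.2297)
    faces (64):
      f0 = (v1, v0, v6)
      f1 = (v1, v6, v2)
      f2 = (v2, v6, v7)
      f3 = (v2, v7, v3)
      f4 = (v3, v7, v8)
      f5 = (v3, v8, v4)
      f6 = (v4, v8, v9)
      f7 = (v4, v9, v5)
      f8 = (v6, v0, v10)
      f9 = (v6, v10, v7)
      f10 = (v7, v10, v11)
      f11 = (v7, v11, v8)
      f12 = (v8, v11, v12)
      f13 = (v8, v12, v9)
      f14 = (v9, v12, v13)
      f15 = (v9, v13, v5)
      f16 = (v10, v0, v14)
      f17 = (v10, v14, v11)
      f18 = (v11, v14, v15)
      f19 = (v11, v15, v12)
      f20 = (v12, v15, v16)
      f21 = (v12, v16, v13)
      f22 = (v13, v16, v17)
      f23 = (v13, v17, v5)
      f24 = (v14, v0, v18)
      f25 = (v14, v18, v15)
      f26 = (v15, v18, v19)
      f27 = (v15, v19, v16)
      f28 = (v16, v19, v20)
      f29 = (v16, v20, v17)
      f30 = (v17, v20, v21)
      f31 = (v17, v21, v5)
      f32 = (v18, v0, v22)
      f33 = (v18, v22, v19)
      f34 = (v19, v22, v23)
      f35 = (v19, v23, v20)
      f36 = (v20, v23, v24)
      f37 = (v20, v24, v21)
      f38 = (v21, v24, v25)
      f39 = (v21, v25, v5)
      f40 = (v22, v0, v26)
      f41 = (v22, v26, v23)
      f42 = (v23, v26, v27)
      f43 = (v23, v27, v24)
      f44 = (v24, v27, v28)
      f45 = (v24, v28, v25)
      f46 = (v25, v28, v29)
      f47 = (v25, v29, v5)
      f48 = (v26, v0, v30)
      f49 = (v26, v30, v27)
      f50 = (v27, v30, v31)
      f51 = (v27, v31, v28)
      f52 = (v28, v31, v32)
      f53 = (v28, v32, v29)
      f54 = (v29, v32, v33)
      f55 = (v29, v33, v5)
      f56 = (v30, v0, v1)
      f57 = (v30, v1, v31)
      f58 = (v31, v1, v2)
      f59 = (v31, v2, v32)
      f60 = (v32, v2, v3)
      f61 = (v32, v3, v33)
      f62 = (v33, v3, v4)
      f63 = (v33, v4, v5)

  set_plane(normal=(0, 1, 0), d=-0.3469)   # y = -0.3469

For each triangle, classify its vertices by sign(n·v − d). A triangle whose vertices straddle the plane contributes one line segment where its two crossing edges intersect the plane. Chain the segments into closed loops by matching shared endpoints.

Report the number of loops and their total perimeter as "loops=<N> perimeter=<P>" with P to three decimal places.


loops=1 perimeter=8.731

Straddling triangles (20 of 64):
  (v18,v0,v22) [++-] → (-0.3469, -0.3469, -1.36061)–(-0.749764, -0.3469, -1.2297)  len=0.4236
  (v18,v22,v19) [+-+] → (-0.749764, -0.3469, -1.2297)–(-0.99877, -0.3469, -0.88699)  len=0.4236
  (v19,v22,v23) [+--] → (-0.99877, -0.3469, -0.88699)–(-1.30191, -0.3469, -0.4697)  len=0.5158
  (v19,v23,v20) [+-+] → (-1.30191, -0.3469, -0.4697)–(-1.30191, -0.3469, 0.1509)  len=0.6206
  (v20,v23,v24) [+--] → (-1.30191, -0.3469, 0.1509)–(-1.30191, -0.3469, 0.4697)  len=0.3188
  (v20,v24,v21) [+-+] → (-1.30191, -0.3469, 0.4697)–(-0.93711, -0.3469, 0.971782)  len=0.6206
  (v21,v24,v25) [+--] → (-0.93711, -0.3469, 0.971782)–(-0.749764, -0.3469, 1.2297)  len=0.3188
  (v21,v25,v5) [+-+] → (-0.749764, -0.3469, 1.2297)–(-0.3469, -0.3469, 1.36061)  len=0.4236
  (v22,v0,v26) [-+-] → (-0.3469, -0.3469, -1.36061)–(0, -0.3469, -1.40728)  len=0.3500
  (v25,v29,v5) [--+] → (0, -0.3469, 1.40728)–(-0.3469, -0.3469, 1.36061)  len=0.3500
  (v26,v0,v30) [-+-] → (0, -0.3469, -1.40728)–(0.3469, -0.3469, -1.36061)  len=0.3500
  (v29,v33,v5) [--+] → (0.3469, -0.3469, 1.36061)–(0, -0.3469, 1.40728)  len=0.3500
  (v30,v0,v1) [-++] → (0.3469, -0.3469, -1.36061)–(0.749764, -0.3469, -1.2297)  len=0.4236
  (v30,v1,v31) [-+-] → (0.749764, -0.3469, -1.2297)–(0.93711, -0.3469, -0.971782)  len=0.3188
  (v31,v1,v2) [-++] → (0.93711, -0.3469, -0.971782)–(1.30191, -0.3469, -0.4697)  len=0.6206
  (v31,v2,v32) [-+-] → (1.30191, -0.3469, -0.4697)–(1.30191, -0.3469, -0.1509)  len=0.3188
  (v32,v2,v3) [-++] → (1.30191, -0.3469, -0.1509)–(1.30191, -0.3469, 0.4697)  len=0.6206
  (v32,v3,v33) [-+-] → (1.30191, -0.3469, 0.4697)–(0.99877, -0.3469, 0.88699)  len=0.5158
  (v33,v3,v4) [-++] → (0.99877, -0.3469, 0.88699)–(0.749764, -0.3469, 1.2297)  len=0.4236
  (v33,v4,v5) [-++] → (0.749764, -0.3469, 1.2297)–(0.3469, -0.3469, 1.36061)  len=0.4236

Chained into 1 loop(s):
  loop 1: 20 segments, perimeter = 8.7309
Total perimeter = 8.731


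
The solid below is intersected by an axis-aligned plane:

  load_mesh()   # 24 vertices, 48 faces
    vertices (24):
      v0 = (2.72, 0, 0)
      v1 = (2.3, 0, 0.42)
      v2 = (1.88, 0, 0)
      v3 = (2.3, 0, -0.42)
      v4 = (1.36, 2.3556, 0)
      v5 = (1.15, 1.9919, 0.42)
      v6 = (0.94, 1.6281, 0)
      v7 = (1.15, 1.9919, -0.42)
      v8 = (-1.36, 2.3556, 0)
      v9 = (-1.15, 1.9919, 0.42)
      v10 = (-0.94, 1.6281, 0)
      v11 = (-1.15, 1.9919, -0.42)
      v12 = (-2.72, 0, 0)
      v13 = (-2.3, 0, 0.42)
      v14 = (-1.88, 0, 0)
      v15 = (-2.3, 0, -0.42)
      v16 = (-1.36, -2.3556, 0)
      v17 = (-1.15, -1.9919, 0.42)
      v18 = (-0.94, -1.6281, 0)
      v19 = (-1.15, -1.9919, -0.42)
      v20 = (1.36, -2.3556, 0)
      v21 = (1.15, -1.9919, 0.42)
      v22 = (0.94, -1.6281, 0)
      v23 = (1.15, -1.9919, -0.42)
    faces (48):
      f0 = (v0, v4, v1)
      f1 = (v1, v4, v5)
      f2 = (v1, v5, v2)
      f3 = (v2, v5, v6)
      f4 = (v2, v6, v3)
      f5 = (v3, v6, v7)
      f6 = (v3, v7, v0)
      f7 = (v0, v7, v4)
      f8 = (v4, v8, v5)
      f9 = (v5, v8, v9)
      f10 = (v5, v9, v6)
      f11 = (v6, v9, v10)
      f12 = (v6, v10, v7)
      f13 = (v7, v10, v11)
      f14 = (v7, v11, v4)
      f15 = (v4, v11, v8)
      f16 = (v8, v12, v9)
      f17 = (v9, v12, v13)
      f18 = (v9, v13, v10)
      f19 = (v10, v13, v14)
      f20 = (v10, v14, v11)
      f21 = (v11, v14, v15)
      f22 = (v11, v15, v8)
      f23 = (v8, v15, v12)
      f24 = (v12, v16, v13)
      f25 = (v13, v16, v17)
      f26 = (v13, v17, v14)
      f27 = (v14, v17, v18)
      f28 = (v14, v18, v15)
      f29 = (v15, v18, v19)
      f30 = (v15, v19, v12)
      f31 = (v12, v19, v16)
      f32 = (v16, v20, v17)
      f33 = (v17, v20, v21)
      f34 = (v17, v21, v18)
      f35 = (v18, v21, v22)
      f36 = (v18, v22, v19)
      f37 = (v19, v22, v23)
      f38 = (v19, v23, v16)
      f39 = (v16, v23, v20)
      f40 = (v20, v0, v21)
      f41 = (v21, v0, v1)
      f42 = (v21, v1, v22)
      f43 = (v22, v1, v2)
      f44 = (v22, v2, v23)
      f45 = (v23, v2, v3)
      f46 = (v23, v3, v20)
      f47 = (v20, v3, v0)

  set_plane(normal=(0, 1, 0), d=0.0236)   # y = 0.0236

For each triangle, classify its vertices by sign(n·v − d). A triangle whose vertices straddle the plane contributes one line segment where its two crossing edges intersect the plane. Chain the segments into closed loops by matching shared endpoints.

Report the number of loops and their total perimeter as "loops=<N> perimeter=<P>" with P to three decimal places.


Straddling triangles (16 of 48):
  (v0,v4,v1) [-+-] → (2.70637, 0.0236, 0)–(2.29058, 0.0236, 0.415792)  len=0.5880
  (v1,v4,v5) [-++] → (2.29058, 0.0236, 0.415792)–(2.28637, 0.0236, 0.42)  len=0.0060
  (v1,v5,v2) [-+-] → (2.28637, 0.0236, 0.42)–(1.87135, 0.0236, 0.00497615)  len=0.5869
  (v2,v5,v6) [-++] → (1.87135, 0.0236, 0.00497615)–(1.86637, 0.0236, 0)  len=0.0070
  (v2,v6,v3) [-+-] → (1.86637, 0.0236, 0)–(2.28029, 0.0236, -0.413912)  len=0.5854
  (v3,v6,v7) [-++] → (2.28029, 0.0236, -0.413912)–(2.28637, 0.0236, -0.42)  len=0.0086
  (v3,v7,v0) [-+-] → (2.28637, 0.0236, -0.42)–(2.7014, 0.0236, -0.00497615)  len=0.5869
  (v0,v7,v4) [-++] → (2.7014, 0.0236, -0.00497615)–(2.70637, 0.0236, 0)  len=0.0070
  (v8,v12,v9) [+-+] → (-2.70637, 0.0236, 0)–(-2.7014, 0.0236, 0.00497615)  len=0.0070
  (v9,v12,v13) [+--] → (-2.7014, 0.0236, 0.00497615)–(-2.28637, 0.0236, 0.42)  len=0.5869
  (v9,v13,v10) [+-+] → (-2.28637, 0.0236, 0.42)–(-2.28029, 0.0236, 0.413912)  len=0.0086
  (v10,v13,v14) [+--] → (-2.28029, 0.0236, 0.413912)–(-1.86637, 0.0236, 0)  len=0.5854
  (v10,v14,v11) [+-+] → (-1.86637, 0.0236, 0)–(-1.87135, 0.0236, -0.00497615)  len=0.0070
  (v11,v14,v15) [+--] → (-1.87135, 0.0236, -0.00497615)–(-2.28637, 0.0236, -0.42)  len=0.5869
  (v11,v15,v8) [+-+] → (-2.28637, 0.0236, -0.42)–(-2.29058, 0.0236, -0.415792)  len=0.0060
  (v8,v15,v12) [+--] → (-2.29058, 0.0236, -0.415792)–(-2.70637, 0.0236, 0)  len=0.5880

Chained into 2 loop(s):
  loop 1: 8 segments, perimeter = 2.3759
  loop 2: 8 segments, perimeter = 2.3759
Total perimeter = 4.752

loops=2 perimeter=4.752


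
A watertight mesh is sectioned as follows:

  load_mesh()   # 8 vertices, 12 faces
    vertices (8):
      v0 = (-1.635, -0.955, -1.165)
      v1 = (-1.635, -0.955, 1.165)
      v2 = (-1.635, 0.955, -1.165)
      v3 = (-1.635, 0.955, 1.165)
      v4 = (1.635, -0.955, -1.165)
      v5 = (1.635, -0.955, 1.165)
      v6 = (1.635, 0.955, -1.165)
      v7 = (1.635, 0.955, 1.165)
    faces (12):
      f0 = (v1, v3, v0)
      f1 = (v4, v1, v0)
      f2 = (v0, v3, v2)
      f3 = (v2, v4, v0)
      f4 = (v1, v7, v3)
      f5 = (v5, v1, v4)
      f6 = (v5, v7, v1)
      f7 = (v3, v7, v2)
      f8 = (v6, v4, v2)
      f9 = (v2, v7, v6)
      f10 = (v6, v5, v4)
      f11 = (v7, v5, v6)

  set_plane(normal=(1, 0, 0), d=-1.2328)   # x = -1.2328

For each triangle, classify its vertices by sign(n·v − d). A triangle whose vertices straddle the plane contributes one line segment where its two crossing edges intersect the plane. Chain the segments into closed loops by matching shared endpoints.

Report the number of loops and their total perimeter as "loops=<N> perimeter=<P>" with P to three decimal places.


loops=1 perimeter=8.480

Straddling triangles (8 of 12):
  (v4,v1,v0) [+--] → (-1.2328, -0.955, 0.878417)–(-1.2328, -0.955, -1.165)  len=2.0434
  (v2,v4,v0) [-+-] → (-1.2328, 0.720076, -1.165)–(-1.2328, -0.955, -1.165)  len=1.6751
  (v1,v7,v3) [-+-] → (-1.2328, -0.720076, 1.165)–(-1.2328, 0.955, 1.165)  len=1.6751
  (v5,v1,v4) [+-+] → (-1.2328, -0.955, 1.165)–(-1.2328, -0.955, 0.878417)  len=0.2866
  (v5,v7,v1) [++-] → (-1.2328, -0.720076, 1.165)–(-1.2328, -0.955, 1.165)  len=0.2349
  (v3,v7,v2) [-+-] → (-1.2328, 0.955, 1.165)–(-1.2328, 0.955, -0.878417)  len=2.0434
  (v6,v4,v2) [++-] → (-1.2328, 0.720076, -1.165)–(-1.2328, 0.955, -1.165)  len=0.2349
  (v2,v7,v6) [-++] → (-1.2328, 0.955, -0.878417)–(-1.2328, 0.955, -1.165)  len=0.2866

Chained into 1 loop(s):
  loop 1: 8 segments, perimeter = 8.4800
Total perimeter = 8.480
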